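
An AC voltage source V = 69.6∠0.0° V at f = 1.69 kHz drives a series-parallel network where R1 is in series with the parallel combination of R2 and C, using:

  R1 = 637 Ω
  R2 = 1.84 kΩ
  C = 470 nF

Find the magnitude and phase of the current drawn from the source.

Step 1 — Angular frequency: ω = 2π·f = 2π·1690 = 1.062e+04 rad/s.
Step 2 — Component impedances:
  R1: Z = R = 637 Ω
  R2: Z = R = 1840 Ω
  C: Z = 1/(jωC) = -j/(ω·C) = 0 - j200.4 Ω
Step 3 — Parallel branch: R2 || C = 1/(1/R2 + 1/C) = 21.56 - j198 Ω.
Step 4 — Series with R1: Z_total = R1 + (R2 || C) = 658.6 - j198 Ω = 687.7∠-16.7° Ω.
Step 5 — Source phasor: V = 69.6∠0.0° V = 69.6 V.
Step 6 — Ohm's law: I = V / Z_total = (69.6) / (658.6 - j198) = 0.09692 + j0.02914 A.
Step 7 — Convert to polar: |I| = 0.1012 A, ∠I = 16.7°.

I = 0.1012∠16.7° A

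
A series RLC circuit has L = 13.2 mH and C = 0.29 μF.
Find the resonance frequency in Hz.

Step 1 — Resonance condition Im(Z)=0 gives ω₀ = 1/√(LC).
Step 2 — ω₀ = 1/√(0.0132·2.9e-07) = 1.616e+04 rad/s.
Step 3 — f₀ = ω₀/(2π) = 2572 Hz.

f₀ = 2572 Hz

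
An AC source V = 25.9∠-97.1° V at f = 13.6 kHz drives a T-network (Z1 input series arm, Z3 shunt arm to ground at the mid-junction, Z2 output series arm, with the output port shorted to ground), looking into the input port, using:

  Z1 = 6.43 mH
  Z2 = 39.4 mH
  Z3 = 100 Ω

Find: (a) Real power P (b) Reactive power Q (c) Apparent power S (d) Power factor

Step 1 — Angular frequency: ω = 2π·f = 2π·1.36e+04 = 8.545e+04 rad/s.
Step 2 — Component impedances:
  Z1: Z = jωL = j·8.545e+04·0.00643 = 0 + j549.5 Ω
  Z2: Z = jωL = j·8.545e+04·0.0394 = 0 + j3367 Ω
  Z3: Z = R = 100 Ω
Step 3 — With the output port shorted to ground, the output series arm Z2 runs from the junction to ground; the shunt arm Z3 also runs from the junction to ground. They appear in parallel: Z3 || Z2 = 99.91 + j2.968 Ω.
Step 4 — Series with input arm Z1: Z_in = Z1 + (Z3 || Z2) = 99.91 + j552.4 Ω = 561.4∠79.7° Ω.
Step 5 — Source phasor: V = 25.9∠-97.1° V = -3.201 - j25.7 V.
Step 6 — Current: I = V / Z = -0.04607 - j0.002537 A = 0.04614∠-176.8° A.
Step 7 — Complex power: S = V·I* = 0.2127 + j1.176 VA.
Step 8 — Real power: P = Re(S) = 0.2127 W.
Step 9 — Reactive power: Q = Im(S) = 1.176 VAR.
Step 10 — Apparent power: |S| = 1.195 VA.
Step 11 — Power factor: PF = P/|S| = 0.178 (lagging).

(a) P = 0.2127 W  (b) Q = 1.176 VAR  (c) S = 1.195 VA  (d) PF = 0.178 (lagging)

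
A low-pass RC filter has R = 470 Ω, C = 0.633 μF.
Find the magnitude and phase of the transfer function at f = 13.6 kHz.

Step 1 — Angular frequency: ω = 2π·1.36e+04 = 8.545e+04 rad/s.
Step 2 — Transfer function: H(jω) = 1/(1 + jωRC).
Step 3 — Denominator: 1 + jωRC = 1 + j·8.545e+04·470·6.33e-07 = 1 + j25.42.
Step 4 — H = 0.001545 - j0.03927.
Step 5 — Magnitude: |H| = 0.0393 (-28.1 dB); phase: φ = -87.7°.

|H| = 0.0393 (-28.1 dB), φ = -87.7°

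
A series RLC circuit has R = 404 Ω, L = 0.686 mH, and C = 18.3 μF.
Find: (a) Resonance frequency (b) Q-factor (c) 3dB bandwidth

Step 1 — Resonance: ω₀ = 1/√(LC) = 1/√(0.000686·1.83e-05) = 8925 rad/s.
Step 2 — f₀ = ω₀/(2π) = 1420 Hz.
Step 3 — Series Q: Q = ω₀L/R = 8925·0.000686/404 = 0.01515.
Step 4 — Bandwidth: Δω = ω₀/Q = 5.889e+05 rad/s; BW = Δω/(2π) = 9.373e+04 Hz.

(a) f₀ = 1420 Hz  (b) Q = 0.01515  (c) BW = 9.373e+04 Hz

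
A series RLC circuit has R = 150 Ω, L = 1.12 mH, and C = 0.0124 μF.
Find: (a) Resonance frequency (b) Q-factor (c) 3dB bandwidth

Step 1 — Resonance condition Im(Z)=0 gives ω₀ = 1/√(LC).
Step 2 — ω₀ = 1/√(0.00112·1.24e-08) = 2.683e+05 rad/s.
Step 3 — f₀ = ω₀/(2π) = 4.271e+04 Hz.
Step 4 — Series Q: Q = ω₀L/R = 2.683e+05·0.00112/150 = 2.004.
Step 5 — 3dB bandwidth: Δω = ω₀/Q = 1.339e+05 rad/s; BW = Δω/(2π) = 2.132e+04 Hz.

(a) f₀ = 4.271e+04 Hz  (b) Q = 2.004  (c) BW = 2.132e+04 Hz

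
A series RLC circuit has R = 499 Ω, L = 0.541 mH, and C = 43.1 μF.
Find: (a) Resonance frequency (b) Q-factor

Step 1 — Resonance condition Im(Z)=0 gives ω₀ = 1/√(LC).
Step 2 — ω₀ = 1/√(0.000541·4.31e-05) = 6549 rad/s.
Step 3 — f₀ = ω₀/(2π) = 1042 Hz.
Step 4 — Series Q: Q = ω₀L/R = 6549·0.000541/499 = 0.0071.

(a) f₀ = 1042 Hz  (b) Q = 0.0071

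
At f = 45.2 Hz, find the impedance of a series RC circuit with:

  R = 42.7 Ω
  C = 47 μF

Step 1 — Angular frequency: ω = 2π·f = 2π·45.2 = 284 rad/s.
Step 2 — Component impedances:
  R: Z = R = 42.7 Ω
  C: Z = 1/(jωC) = -j/(ω·C) = 0 - j74.92 Ω
Step 3 — Series combination: Z_total = R + C = 42.7 - j74.92 Ω = 86.23∠-60.3° Ω.

Z = 42.7 - j74.92 Ω = 86.23∠-60.3° Ω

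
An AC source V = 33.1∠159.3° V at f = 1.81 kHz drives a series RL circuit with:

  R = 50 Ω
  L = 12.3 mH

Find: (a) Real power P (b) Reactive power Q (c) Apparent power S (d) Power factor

Step 1 — Angular frequency: ω = 2π·f = 2π·1810 = 1.137e+04 rad/s.
Step 2 — Component impedances:
  R: Z = R = 50 Ω
  L: Z = jωL = j·1.137e+04·0.0123 = 0 + j139.9 Ω
Step 3 — Series combination: Z_total = R + L = 50 + j139.9 Ω = 148.6∠70.3° Ω.
Step 4 — Source phasor: V = 33.1∠159.3° V = -30.96 + j11.7 V.
Step 5 — Current: I = V / Z = 0.004009 + j0.2228 A = 0.2228∠89.0° A.
Step 6 — Complex power: S = V·I* = 2.482 + j6.945 VA.
Step 7 — Real power: P = Re(S) = 2.482 W.
Step 8 — Reactive power: Q = Im(S) = 6.945 VAR.
Step 9 — Apparent power: |S| = 7.375 VA.
Step 10 — Power factor: PF = P/|S| = 0.3366 (lagging).

(a) P = 2.482 W  (b) Q = 6.945 VAR  (c) S = 7.375 VA  (d) PF = 0.3366 (lagging)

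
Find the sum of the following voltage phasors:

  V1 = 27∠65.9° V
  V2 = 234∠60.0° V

Step 1 — Convert each phasor to rectangular form:
  V1 = 27·(cos(65.9°) + j·sin(65.9°)) = 11.02 + j24.65 V
  V2 = 234·(cos(60.0°) + j·sin(60.0°)) = 117 + j202.6 V
Step 2 — Sum components: V_total = 128 + j227.3 V.
Step 3 — Convert to polar: |V_total| = 260.9 V, ∠V_total = 60.6°.

V_total = 260.9∠60.6° V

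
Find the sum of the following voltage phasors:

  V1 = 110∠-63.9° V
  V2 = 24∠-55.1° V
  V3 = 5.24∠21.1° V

Step 1 — Convert each phasor to rectangular form:
  V1 = 110·(cos(-63.9°) + j·sin(-63.9°)) = 48.39 - j98.78 V
  V2 = 24·(cos(-55.1°) + j·sin(-55.1°)) = 13.73 - j19.68 V
  V3 = 5.24·(cos(21.1°) + j·sin(21.1°)) = 4.889 + j1.886 V
Step 2 — Sum components: V_total = 67.01 - j116.6 V.
Step 3 — Convert to polar: |V_total| = 134.5 V, ∠V_total = -60.1°.

V_total = 134.5∠-60.1° V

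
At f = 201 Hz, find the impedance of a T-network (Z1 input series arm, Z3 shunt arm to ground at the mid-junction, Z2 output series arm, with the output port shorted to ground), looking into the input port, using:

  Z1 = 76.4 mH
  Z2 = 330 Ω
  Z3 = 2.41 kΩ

Step 1 — Angular frequency: ω = 2π·f = 2π·201 = 1263 rad/s.
Step 2 — Component impedances:
  Z1: Z = jωL = j·1263·0.0764 = 0 + j96.49 Ω
  Z2: Z = R = 330 Ω
  Z3: Z = R = 2410 Ω
Step 3 — With the output port shorted to ground, the output series arm Z2 runs from the junction to ground; the shunt arm Z3 also runs from the junction to ground. They appear in parallel: Z3 || Z2 = 290.3 Ω.
Step 4 — Series with input arm Z1: Z_in = Z1 + (Z3 || Z2) = 290.3 + j96.49 Ω = 305.9∠18.4° Ω.

Z = 290.3 + j96.49 Ω = 305.9∠18.4° Ω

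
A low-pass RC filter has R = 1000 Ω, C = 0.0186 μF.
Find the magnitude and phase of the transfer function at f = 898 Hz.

Step 1 — Angular frequency: ω = 2π·898 = 5642 rad/s.
Step 2 — Transfer function: H(jω) = 1/(1 + jωRC).
Step 3 — Denominator: 1 + jωRC = 1 + j·5642·1000·1.86e-08 = 1 + j0.1049.
Step 4 — H = 0.9891 - j0.1038.
Step 5 — Magnitude: |H| = 0.9945 (-0.0 dB); phase: φ = -6.0°.

|H| = 0.9945 (-0.0 dB), φ = -6.0°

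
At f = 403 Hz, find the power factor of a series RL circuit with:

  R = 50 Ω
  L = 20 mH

Step 1 — Angular frequency: ω = 2π·f = 2π·403 = 2532 rad/s.
Step 2 — Component impedances:
  R: Z = R = 50 Ω
  L: Z = jωL = j·2532·0.02 = 0 + j50.64 Ω
Step 3 — Series combination: Z_total = R + L = 50 + j50.64 Ω = 71.17∠45.4° Ω.
Step 4 — Power factor: PF = cos(φ) = Re(Z)/|Z| = 50/71.166 = 0.7026.
Step 5 — Type: Im(Z) = 50.64 ⇒ lagging (phase φ = 45.4°).

PF = 0.7026 (lagging, φ = 45.4°)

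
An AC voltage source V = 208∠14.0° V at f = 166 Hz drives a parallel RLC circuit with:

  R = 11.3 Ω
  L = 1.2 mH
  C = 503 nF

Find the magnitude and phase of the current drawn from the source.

Step 1 — Angular frequency: ω = 2π·f = 2π·166 = 1043 rad/s.
Step 2 — Component impedances:
  R: Z = R = 11.3 Ω
  L: Z = jωL = j·1043·0.0012 = 0 + j1.252 Ω
  C: Z = 1/(jωC) = -j/(ω·C) = 0 - j1906 Ω
Step 3 — Parallel combination: 1/Z_total = 1/R + 1/L + 1/C; Z_total = 0.1371 + j1.237 Ω = 1.245∠83.7° Ω.
Step 4 — Source phasor: V = 208∠14.0° V = 201.8 + j50.32 V.
Step 5 — Ohm's law: I = V / Z_total = (201.8 + j50.32) / (0.1371 + j1.237) = 58.04 - j156.7 A.
Step 6 — Convert to polar: |I| = 167.1 A, ∠I = -69.7°.

I = 167.1∠-69.7° A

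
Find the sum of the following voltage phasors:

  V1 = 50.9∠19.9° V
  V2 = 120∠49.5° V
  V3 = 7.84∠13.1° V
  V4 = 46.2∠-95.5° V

Step 1 — Convert each phasor to rectangular form:
  V1 = 50.9·(cos(19.9°) + j·sin(19.9°)) = 47.86 + j17.33 V
  V2 = 120·(cos(49.5°) + j·sin(49.5°)) = 77.93 + j91.25 V
  V3 = 7.84·(cos(13.1°) + j·sin(13.1°)) = 7.636 + j1.777 V
  V4 = 46.2·(cos(-95.5°) + j·sin(-95.5°)) = -4.428 - j45.99 V
Step 2 — Sum components: V_total = 129 + j64.36 V.
Step 3 — Convert to polar: |V_total| = 144.2 V, ∠V_total = 26.5°.

V_total = 144.2∠26.5° V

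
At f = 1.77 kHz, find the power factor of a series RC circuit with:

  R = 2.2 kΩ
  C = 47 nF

Step 1 — Angular frequency: ω = 2π·f = 2π·1770 = 1.112e+04 rad/s.
Step 2 — Component impedances:
  R: Z = R = 2200 Ω
  C: Z = 1/(jωC) = -j/(ω·C) = 0 - j1913 Ω
Step 3 — Series combination: Z_total = R + C = 2200 - j1913 Ω = 2916∠-41.0° Ω.
Step 4 — Power factor: PF = cos(φ) = Re(Z)/|Z| = 2200/2915.5 = 0.7546.
Step 5 — Type: Im(Z) = -1913 ⇒ leading (phase φ = -41.0°).

PF = 0.7546 (leading, φ = -41.0°)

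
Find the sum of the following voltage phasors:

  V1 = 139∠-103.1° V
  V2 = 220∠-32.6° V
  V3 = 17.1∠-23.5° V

Step 1 — Convert each phasor to rectangular form:
  V1 = 139·(cos(-103.1°) + j·sin(-103.1°)) = -31.5 - j135.4 V
  V2 = 220·(cos(-32.6°) + j·sin(-32.6°)) = 185.3 - j118.5 V
  V3 = 17.1·(cos(-23.5°) + j·sin(-23.5°)) = 15.68 - j6.819 V
Step 2 — Sum components: V_total = 169.5 - j260.7 V.
Step 3 — Convert to polar: |V_total| = 311 V, ∠V_total = -57.0°.

V_total = 311∠-57.0° V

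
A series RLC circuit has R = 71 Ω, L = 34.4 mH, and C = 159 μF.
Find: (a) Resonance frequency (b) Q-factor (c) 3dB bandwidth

Step 1 — Resonance: ω₀ = 1/√(LC) = 1/√(0.0344·0.000159) = 427.6 rad/s.
Step 2 — f₀ = ω₀/(2π) = 68.05 Hz.
Step 3 — Series Q: Q = ω₀L/R = 427.6·0.0344/71 = 0.2072.
Step 4 — Bandwidth: Δω = ω₀/Q = 2064 rad/s; BW = Δω/(2π) = 328.5 Hz.

(a) f₀ = 68.05 Hz  (b) Q = 0.2072  (c) BW = 328.5 Hz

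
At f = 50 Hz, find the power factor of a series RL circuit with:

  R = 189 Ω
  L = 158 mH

Step 1 — Angular frequency: ω = 2π·f = 2π·50 = 314.2 rad/s.
Step 2 — Component impedances:
  R: Z = R = 189 Ω
  L: Z = jωL = j·314.2·0.158 = 0 + j49.64 Ω
Step 3 — Series combination: Z_total = R + L = 189 + j49.64 Ω = 195.4∠14.7° Ω.
Step 4 — Power factor: PF = cos(φ) = Re(Z)/|Z| = 189/195.4 = 0.9672.
Step 5 — Type: Im(Z) = 49.64 ⇒ lagging (phase φ = 14.7°).

PF = 0.9672 (lagging, φ = 14.7°)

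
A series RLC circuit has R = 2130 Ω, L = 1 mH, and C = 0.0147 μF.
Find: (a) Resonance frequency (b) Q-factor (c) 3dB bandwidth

Step 1 — Resonance: ω₀ = 1/√(LC) = 1/√(0.001·1.47e-08) = 2.608e+05 rad/s.
Step 2 — f₀ = ω₀/(2π) = 4.151e+04 Hz.
Step 3 — Series Q: Q = ω₀L/R = 2.608e+05·0.001/2130 = 0.1225.
Step 4 — Bandwidth: Δω = ω₀/Q = 2.13e+06 rad/s; BW = Δω/(2π) = 3.39e+05 Hz.

(a) f₀ = 4.151e+04 Hz  (b) Q = 0.1225  (c) BW = 3.39e+05 Hz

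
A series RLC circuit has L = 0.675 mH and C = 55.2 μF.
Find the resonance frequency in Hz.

Step 1 — Resonance condition Im(Z)=0 gives ω₀ = 1/√(LC).
Step 2 — ω₀ = 1/√(0.000675·5.52e-05) = 5181 rad/s.
Step 3 — f₀ = ω₀/(2π) = 824.5 Hz.

f₀ = 824.5 Hz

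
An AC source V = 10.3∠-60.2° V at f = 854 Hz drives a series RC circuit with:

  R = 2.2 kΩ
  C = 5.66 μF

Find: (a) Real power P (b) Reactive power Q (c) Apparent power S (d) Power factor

Step 1 — Angular frequency: ω = 2π·f = 2π·854 = 5366 rad/s.
Step 2 — Component impedances:
  R: Z = R = 2200 Ω
  C: Z = 1/(jωC) = -j/(ω·C) = 0 - j32.93 Ω
Step 3 — Series combination: Z_total = R + C = 2200 - j32.93 Ω = 2200∠-0.9° Ω.
Step 4 — Source phasor: V = 10.3∠-60.2° V = 5.119 - j8.938 V.
Step 5 — Current: I = V / Z = 0.002387 - j0.004027 A = 0.004681∠-59.3° A.
Step 6 — Complex power: S = V·I* = 0.04821 - j0.0007216 VA.
Step 7 — Real power: P = Re(S) = 0.04821 W.
Step 8 — Reactive power: Q = Im(S) = -0.0007216 VAR.
Step 9 — Apparent power: |S| = 0.04822 VA.
Step 10 — Power factor: PF = P/|S| = 0.9999 (leading).

(a) P = 0.04821 W  (b) Q = -0.0007216 VAR  (c) S = 0.04822 VA  (d) PF = 0.9999 (leading)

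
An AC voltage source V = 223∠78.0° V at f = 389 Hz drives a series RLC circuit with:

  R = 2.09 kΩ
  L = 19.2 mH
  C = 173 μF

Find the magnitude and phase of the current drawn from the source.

Step 1 — Angular frequency: ω = 2π·f = 2π·389 = 2444 rad/s.
Step 2 — Component impedances:
  R: Z = R = 2090 Ω
  L: Z = jωL = j·2444·0.0192 = 0 + j46.93 Ω
  C: Z = 1/(jωC) = -j/(ω·C) = 0 - j2.365 Ω
Step 3 — Series combination: Z_total = R + L + C = 2090 + j44.56 Ω = 2090∠1.2° Ω.
Step 4 — Source phasor: V = 223∠78.0° V = 46.36 + j218.1 V.
Step 5 — Ohm's law: I = V / Z_total = (46.36 + j218.1) / (2090 + j44.56) = 0.0244 + j0.1038 A.
Step 6 — Convert to polar: |I| = 0.1067 A, ∠I = 76.8°.

I = 0.1067∠76.8° A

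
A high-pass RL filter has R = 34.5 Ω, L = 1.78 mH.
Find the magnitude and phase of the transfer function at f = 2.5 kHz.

Step 1 — Angular frequency: ω = 2π·2500 = 1.571e+04 rad/s.
Step 2 — Transfer function: H(jω) = jωL/(R + jωL).
Step 3 — Numerator jωL = j·27.96; denominator R + jωL = 34.5 + j27.96.
Step 4 — H = 0.3964 + j0.4892.
Step 5 — Magnitude: |H| = 0.6296 (-4.0 dB); phase: φ = 51.0°.

|H| = 0.6296 (-4.0 dB), φ = 51.0°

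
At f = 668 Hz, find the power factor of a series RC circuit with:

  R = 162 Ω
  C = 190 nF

Step 1 — Angular frequency: ω = 2π·f = 2π·668 = 4197 rad/s.
Step 2 — Component impedances:
  R: Z = R = 162 Ω
  C: Z = 1/(jωC) = -j/(ω·C) = 0 - j1254 Ω
Step 3 — Series combination: Z_total = R + C = 162 - j1254 Ω = 1264∠-82.6° Ω.
Step 4 — Power factor: PF = cos(φ) = Re(Z)/|Z| = 162/1264.4 = 0.1281.
Step 5 — Type: Im(Z) = -1254 ⇒ leading (phase φ = -82.6°).

PF = 0.1281 (leading, φ = -82.6°)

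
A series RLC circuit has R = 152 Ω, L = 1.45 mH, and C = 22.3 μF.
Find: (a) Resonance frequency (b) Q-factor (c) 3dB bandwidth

Step 1 — Resonance: ω₀ = 1/√(LC) = 1/√(0.00145·2.23e-05) = 5561 rad/s.
Step 2 — f₀ = ω₀/(2π) = 885.1 Hz.
Step 3 — Series Q: Q = ω₀L/R = 5561·0.00145/152 = 0.05305.
Step 4 — Bandwidth: Δω = ω₀/Q = 1.048e+05 rad/s; BW = Δω/(2π) = 1.668e+04 Hz.

(a) f₀ = 885.1 Hz  (b) Q = 0.05305  (c) BW = 1.668e+04 Hz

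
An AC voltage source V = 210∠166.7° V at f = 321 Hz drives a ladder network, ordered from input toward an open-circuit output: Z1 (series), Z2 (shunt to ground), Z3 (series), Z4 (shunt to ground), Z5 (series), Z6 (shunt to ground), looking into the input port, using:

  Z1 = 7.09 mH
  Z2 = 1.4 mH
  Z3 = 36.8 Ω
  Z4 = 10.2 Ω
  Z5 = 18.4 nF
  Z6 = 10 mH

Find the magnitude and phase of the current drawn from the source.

Step 1 — Angular frequency: ω = 2π·f = 2π·321 = 2017 rad/s.
Step 2 — Component impedances:
  Z1: Z = jωL = j·2017·0.00709 = 0 + j14.3 Ω
  Z2: Z = jωL = j·2017·0.0014 = 0 + j2.824 Ω
  Z3: Z = R = 36.8 Ω
  Z4: Z = R = 10.2 Ω
  Z5: Z = 1/(jωC) = -j/(ω·C) = 0 - j2.695e+04 Ω
  Z6: Z = jωL = j·2017·0.01 = 0 + j20.17 Ω
Step 3 — Ladder network (open output): work backward from the far end, alternating series and parallel combinations. Z_in = 0.169 + j17.11 Ω = 17.11∠89.4° Ω.
Step 4 — Source phasor: V = 210∠166.7° V = -204.4 + j48.31 V.
Step 5 — Ohm's law: I = V / Z_total = (-204.4 + j48.31) / (0.169 + j17.11) = 2.705 + j11.97 A.
Step 6 — Convert to polar: |I| = 12.27 A, ∠I = 77.3°.

I = 12.27∠77.3° A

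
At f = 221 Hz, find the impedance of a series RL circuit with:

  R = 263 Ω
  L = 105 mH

Step 1 — Angular frequency: ω = 2π·f = 2π·221 = 1389 rad/s.
Step 2 — Component impedances:
  R: Z = R = 263 Ω
  L: Z = jωL = j·1389·0.105 = 0 + j145.8 Ω
Step 3 — Series combination: Z_total = R + L = 263 + j145.8 Ω = 300.7∠29.0° Ω.

Z = 263 + j145.8 Ω = 300.7∠29.0° Ω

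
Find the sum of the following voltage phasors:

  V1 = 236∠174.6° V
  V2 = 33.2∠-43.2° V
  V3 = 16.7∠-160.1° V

Step 1 — Convert each phasor to rectangular form:
  V1 = 236·(cos(174.6°) + j·sin(174.6°)) = -235 + j22.21 V
  V2 = 33.2·(cos(-43.2°) + j·sin(-43.2°)) = 24.2 - j22.73 V
  V3 = 16.7·(cos(-160.1°) + j·sin(-160.1°)) = -15.7 - j5.684 V
Step 2 — Sum components: V_total = -226.5 - j6.202 V.
Step 3 — Convert to polar: |V_total| = 226.5 V, ∠V_total = -178.4°.

V_total = 226.5∠-178.4° V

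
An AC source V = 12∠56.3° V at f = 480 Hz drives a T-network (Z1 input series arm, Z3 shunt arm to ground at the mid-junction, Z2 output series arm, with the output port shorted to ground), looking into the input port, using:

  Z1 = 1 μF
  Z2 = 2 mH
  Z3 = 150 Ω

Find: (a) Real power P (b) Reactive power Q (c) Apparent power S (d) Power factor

Step 1 — Angular frequency: ω = 2π·f = 2π·480 = 3016 rad/s.
Step 2 — Component impedances:
  Z1: Z = 1/(jωC) = -j/(ω·C) = 0 - j331.6 Ω
  Z2: Z = jωL = j·3016·0.002 = 0 + j6.032 Ω
  Z3: Z = R = 150 Ω
Step 3 — With the output port shorted to ground, the output series arm Z2 runs from the junction to ground; the shunt arm Z3 also runs from the junction to ground. They appear in parallel: Z3 || Z2 = 0.2422 + j6.022 Ω.
Step 4 — Series with input arm Z1: Z_in = Z1 + (Z3 || Z2) = 0.2422 - j325.6 Ω = 325.6∠-90.0° Ω.
Step 5 — Source phasor: V = 12∠56.3° V = 6.658 + j9.983 V.
Step 6 — Current: I = V / Z = -0.03065 + j0.02047 A = 0.03686∠146.3° A.
Step 7 — Complex power: S = V·I* = 0.000329 - j0.4423 VA.
Step 8 — Real power: P = Re(S) = 0.000329 W.
Step 9 — Reactive power: Q = Im(S) = -0.4423 VAR.
Step 10 — Apparent power: |S| = 0.4423 VA.
Step 11 — Power factor: PF = P/|S| = 0.0007439 (leading).

(a) P = 0.000329 W  (b) Q = -0.4423 VAR  (c) S = 0.4423 VA  (d) PF = 0.0007439 (leading)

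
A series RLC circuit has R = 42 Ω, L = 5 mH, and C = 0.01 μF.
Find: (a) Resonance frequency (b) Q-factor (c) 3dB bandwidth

Step 1 — Resonance: ω₀ = 1/√(LC) = 1/√(0.005·1e-08) = 1.414e+05 rad/s.
Step 2 — f₀ = ω₀/(2π) = 2.251e+04 Hz.
Step 3 — Series Q: Q = ω₀L/R = 1.414e+05·0.005/42 = 16.84.
Step 4 — Bandwidth: Δω = ω₀/Q = 8400 rad/s; BW = Δω/(2π) = 1337 Hz.

(a) f₀ = 2.251e+04 Hz  (b) Q = 16.84  (c) BW = 1337 Hz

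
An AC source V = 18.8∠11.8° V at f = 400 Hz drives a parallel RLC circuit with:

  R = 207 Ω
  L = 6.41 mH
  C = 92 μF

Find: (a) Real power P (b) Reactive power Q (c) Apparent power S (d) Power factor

Step 1 — Angular frequency: ω = 2π·f = 2π·400 = 2513 rad/s.
Step 2 — Component impedances:
  R: Z = R = 207 Ω
  L: Z = jωL = j·2513·0.00641 = 0 + j16.11 Ω
  C: Z = 1/(jωC) = -j/(ω·C) = 0 - j4.325 Ω
Step 3 — Parallel combination: 1/Z_total = 1/R + 1/L + 1/C; Z_total = 0.1687 - j5.907 Ω = 5.91∠-88.4° Ω.
Step 4 — Source phasor: V = 18.8∠11.8° V = 18.4 + j3.845 V.
Step 5 — Current: I = V / Z = -0.5614 + j3.131 A = 3.181∠100.2° A.
Step 6 — Complex power: S = V·I* = 1.707 - j59.78 VA.
Step 7 — Real power: P = Re(S) = 1.707 W.
Step 8 — Reactive power: Q = Im(S) = -59.78 VAR.
Step 9 — Apparent power: |S| = 59.81 VA.
Step 10 — Power factor: PF = P/|S| = 0.02855 (leading).

(a) P = 1.707 W  (b) Q = -59.78 VAR  (c) S = 59.81 VA  (d) PF = 0.02855 (leading)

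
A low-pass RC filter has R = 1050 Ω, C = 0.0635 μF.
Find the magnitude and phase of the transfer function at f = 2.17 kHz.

Step 1 — Angular frequency: ω = 2π·2170 = 1.363e+04 rad/s.
Step 2 — Transfer function: H(jω) = 1/(1 + jωRC).
Step 3 — Denominator: 1 + jωRC = 1 + j·1.363e+04·1050·6.35e-08 = 1 + j0.9091.
Step 4 — H = 0.5475 - j0.4977.
Step 5 — Magnitude: |H| = 0.7399 (-2.6 dB); phase: φ = -42.3°.

|H| = 0.7399 (-2.6 dB), φ = -42.3°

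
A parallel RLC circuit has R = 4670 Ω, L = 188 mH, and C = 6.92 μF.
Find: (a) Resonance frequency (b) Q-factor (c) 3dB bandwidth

Step 1 — Resonance: ω₀ = 1/√(LC) = 1/√(0.188·6.92e-06) = 876.7 rad/s.
Step 2 — f₀ = ω₀/(2π) = 139.5 Hz.
Step 3 — Parallel Q: Q = R/(ω₀L) = 4670/(876.7·0.188) = 28.33.
Step 4 — Bandwidth: Δω = ω₀/Q = 30.94 rad/s; BW = Δω/(2π) = 4.925 Hz.

(a) f₀ = 139.5 Hz  (b) Q = 28.33  (c) BW = 4.925 Hz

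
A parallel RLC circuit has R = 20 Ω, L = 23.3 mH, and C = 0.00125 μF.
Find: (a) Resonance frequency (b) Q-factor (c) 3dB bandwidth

Step 1 — Resonance: ω₀ = 1/√(LC) = 1/√(0.0233·1.25e-09) = 1.853e+05 rad/s.
Step 2 — f₀ = ω₀/(2π) = 2.949e+04 Hz.
Step 3 — Parallel Q: Q = R/(ω₀L) = 20/(1.853e+05·0.0233) = 0.004632.
Step 4 — Bandwidth: Δω = ω₀/Q = 4e+07 rad/s; BW = Δω/(2π) = 6.366e+06 Hz.

(a) f₀ = 2.949e+04 Hz  (b) Q = 0.004632  (c) BW = 6.366e+06 Hz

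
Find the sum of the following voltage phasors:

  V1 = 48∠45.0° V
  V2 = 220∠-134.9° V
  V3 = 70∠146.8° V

Step 1 — Convert each phasor to rectangular form:
  V1 = 48·(cos(45.0°) + j·sin(45.0°)) = 33.94 + j33.94 V
  V2 = 220·(cos(-134.9°) + j·sin(-134.9°)) = -155.3 - j155.8 V
  V3 = 70·(cos(146.8°) + j·sin(146.8°)) = -58.57 + j38.33 V
Step 2 — Sum components: V_total = -179.9 - j83.56 V.
Step 3 — Convert to polar: |V_total| = 198.4 V, ∠V_total = -155.1°.

V_total = 198.4∠-155.1° V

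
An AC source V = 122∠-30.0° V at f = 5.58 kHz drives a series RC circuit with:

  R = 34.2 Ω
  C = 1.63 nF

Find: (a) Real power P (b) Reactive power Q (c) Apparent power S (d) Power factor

Step 1 — Angular frequency: ω = 2π·f = 2π·5580 = 3.506e+04 rad/s.
Step 2 — Component impedances:
  R: Z = R = 34.2 Ω
  C: Z = 1/(jωC) = -j/(ω·C) = 0 - j1.75e+04 Ω
Step 3 — Series combination: Z_total = R + C = 34.2 - j1.75e+04 Ω = 1.75e+04∠-89.9° Ω.
Step 4 — Source phasor: V = 122∠-30.0° V = 105.7 - j61 V.
Step 5 — Current: I = V / Z = 0.003498 + j0.006031 A = 0.006972∠59.9° A.
Step 6 — Complex power: S = V·I* = 0.001662 - j0.8506 VA.
Step 7 — Real power: P = Re(S) = 0.001662 W.
Step 8 — Reactive power: Q = Im(S) = -0.8506 VAR.
Step 9 — Apparent power: |S| = 0.8506 VA.
Step 10 — Power factor: PF = P/|S| = 0.001954 (leading).

(a) P = 0.001662 W  (b) Q = -0.8506 VAR  (c) S = 0.8506 VA  (d) PF = 0.001954 (leading)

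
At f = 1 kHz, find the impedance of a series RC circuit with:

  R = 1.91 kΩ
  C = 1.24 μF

Step 1 — Angular frequency: ω = 2π·f = 2π·1000 = 6283 rad/s.
Step 2 — Component impedances:
  R: Z = R = 1910 Ω
  C: Z = 1/(jωC) = -j/(ω·C) = 0 - j128.4 Ω
Step 3 — Series combination: Z_total = R + C = 1910 - j128.4 Ω = 1914∠-3.8° Ω.

Z = 1910 - j128.4 Ω = 1914∠-3.8° Ω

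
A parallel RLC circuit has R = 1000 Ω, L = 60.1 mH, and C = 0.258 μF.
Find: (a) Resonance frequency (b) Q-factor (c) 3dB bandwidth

Step 1 — Resonance: ω₀ = 1/√(LC) = 1/√(0.0601·2.58e-07) = 8031 rad/s.
Step 2 — f₀ = ω₀/(2π) = 1278 Hz.
Step 3 — Parallel Q: Q = R/(ω₀L) = 1000/(8031·0.0601) = 2.072.
Step 4 — Bandwidth: Δω = ω₀/Q = 3876 rad/s; BW = Δω/(2π) = 616.9 Hz.

(a) f₀ = 1278 Hz  (b) Q = 2.072  (c) BW = 616.9 Hz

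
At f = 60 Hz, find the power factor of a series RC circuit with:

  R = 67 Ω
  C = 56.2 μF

Step 1 — Angular frequency: ω = 2π·f = 2π·60 = 377 rad/s.
Step 2 — Component impedances:
  R: Z = R = 67 Ω
  C: Z = 1/(jωC) = -j/(ω·C) = 0 - j47.2 Ω
Step 3 — Series combination: Z_total = R + C = 67 - j47.2 Ω = 81.96∠-35.2° Ω.
Step 4 — Power factor: PF = cos(φ) = Re(Z)/|Z| = 67/81.96 = 0.8175.
Step 5 — Type: Im(Z) = -47.2 ⇒ leading (phase φ = -35.2°).

PF = 0.8175 (leading, φ = -35.2°)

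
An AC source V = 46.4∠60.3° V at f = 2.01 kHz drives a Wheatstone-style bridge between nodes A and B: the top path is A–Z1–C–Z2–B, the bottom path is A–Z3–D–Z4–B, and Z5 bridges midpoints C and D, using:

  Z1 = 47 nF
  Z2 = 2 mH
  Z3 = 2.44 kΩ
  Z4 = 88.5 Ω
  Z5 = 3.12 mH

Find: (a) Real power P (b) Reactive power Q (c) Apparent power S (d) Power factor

Step 1 — Angular frequency: ω = 2π·f = 2π·2010 = 1.263e+04 rad/s.
Step 2 — Component impedances:
  Z1: Z = 1/(jωC) = -j/(ω·C) = 0 - j1685 Ω
  Z2: Z = jωL = j·1.263e+04·0.002 = 0 + j25.26 Ω
  Z3: Z = R = 2440 Ω
  Z4: Z = R = 88.5 Ω
  Z5: Z = jωL = j·1.263e+04·0.00312 = 0 + j39.4 Ω
Step 3 — Bridge requires nodal analysis (the Z5 bridge couples midpoints C and D, so the two paths cannot be reduced to a simple series/parallel combination). Setting node B to ground and injecting 1 A at node A, the 3-node admittance system at A, C, D solves to V_A = Z_AB = 800 - j1136 Ω = 1390∠-54.9° Ω.
Step 4 — Source phasor: V = 46.4∠60.3° V = 22.99 + j40.3 V.
Step 5 — Current: I = V / Z = -0.01419 + j0.03022 A = 0.03339∠115.2° A.
Step 6 — Complex power: S = V·I* = 0.8917 - j1.267 VA.
Step 7 — Real power: P = Re(S) = 0.8917 W.
Step 8 — Reactive power: Q = Im(S) = -1.267 VAR.
Step 9 — Apparent power: |S| = 1.549 VA.
Step 10 — Power factor: PF = P/|S| = 0.5756 (leading).

(a) P = 0.8917 W  (b) Q = -1.267 VAR  (c) S = 1.549 VA  (d) PF = 0.5756 (leading)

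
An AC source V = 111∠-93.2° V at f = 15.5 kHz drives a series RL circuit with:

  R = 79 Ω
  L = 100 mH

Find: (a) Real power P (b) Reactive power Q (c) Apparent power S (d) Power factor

Step 1 — Angular frequency: ω = 2π·f = 2π·1.55e+04 = 9.739e+04 rad/s.
Step 2 — Component impedances:
  R: Z = R = 79 Ω
  L: Z = jωL = j·9.739e+04·0.1 = 0 + j9739 Ω
Step 3 — Series combination: Z_total = R + L = 79 + j9739 Ω = 9739∠89.5° Ω.
Step 4 — Source phasor: V = 111∠-93.2° V = -6.196 - j110.8 V.
Step 5 — Current: I = V / Z = -0.01138 + j0.0005439 A = 0.0114∠177.3° A.
Step 6 — Complex power: S = V·I* = 0.01026 + j1.265 VA.
Step 7 — Real power: P = Re(S) = 0.01026 W.
Step 8 — Reactive power: Q = Im(S) = 1.265 VAR.
Step 9 — Apparent power: |S| = 1.265 VA.
Step 10 — Power factor: PF = P/|S| = 0.008112 (lagging).

(a) P = 0.01026 W  (b) Q = 1.265 VAR  (c) S = 1.265 VA  (d) PF = 0.008112 (lagging)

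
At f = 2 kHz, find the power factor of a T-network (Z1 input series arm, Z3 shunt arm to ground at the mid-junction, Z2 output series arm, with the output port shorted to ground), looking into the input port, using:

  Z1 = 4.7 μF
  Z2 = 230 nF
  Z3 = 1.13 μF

Step 1 — Angular frequency: ω = 2π·f = 2π·2000 = 1.257e+04 rad/s.
Step 2 — Component impedances:
  Z1: Z = 1/(jωC) = -j/(ω·C) = 0 - j16.93 Ω
  Z2: Z = 1/(jωC) = -j/(ω·C) = 0 - j346 Ω
  Z3: Z = 1/(jωC) = -j/(ω·C) = 0 - j70.42 Ω
Step 3 — With the output port shorted to ground, the output series arm Z2 runs from the junction to ground; the shunt arm Z3 also runs from the junction to ground. They appear in parallel: Z3 || Z2 = 0 - j58.51 Ω.
Step 4 — Series with input arm Z1: Z_in = Z1 + (Z3 || Z2) = 0 - j75.44 Ω = 75.44∠-90.0° Ω.
Step 5 — Power factor: PF = cos(φ) = Re(Z)/|Z| = 0/75.44 = 0.
Step 6 — Type: Im(Z) = -75.44 ⇒ leading (phase φ = -90.0°).

PF = 0 (leading, φ = -90.0°)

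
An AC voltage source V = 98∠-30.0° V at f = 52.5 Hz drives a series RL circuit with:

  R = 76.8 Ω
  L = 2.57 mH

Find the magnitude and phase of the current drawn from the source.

Step 1 — Angular frequency: ω = 2π·f = 2π·52.5 = 329.9 rad/s.
Step 2 — Component impedances:
  R: Z = R = 76.8 Ω
  L: Z = jωL = j·329.9·0.00257 = 0 + j0.8478 Ω
Step 3 — Series combination: Z_total = R + L = 76.8 + j0.8478 Ω = 76.8∠0.6° Ω.
Step 4 — Source phasor: V = 98∠-30.0° V = 84.87 - j49 V.
Step 5 — Ohm's law: I = V / Z_total = (84.87 - j49) / (76.8 + j0.8478) = 1.098 - j0.6501 A.
Step 6 — Convert to polar: |I| = 1.276 A, ∠I = -30.6°.

I = 1.276∠-30.6° A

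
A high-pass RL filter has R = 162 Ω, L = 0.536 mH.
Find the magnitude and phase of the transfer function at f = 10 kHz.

Step 1 — Angular frequency: ω = 2π·1e+04 = 6.283e+04 rad/s.
Step 2 — Transfer function: H(jω) = jωL/(R + jωL).
Step 3 — Numerator jωL = j·33.68; denominator R + jωL = 162 + j33.68.
Step 4 — H = 0.04143 + j0.1993.
Step 5 — Magnitude: |H| = 0.2035 (-13.8 dB); phase: φ = 78.3°.

|H| = 0.2035 (-13.8 dB), φ = 78.3°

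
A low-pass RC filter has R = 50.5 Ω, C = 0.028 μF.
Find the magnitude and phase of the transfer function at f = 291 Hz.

Step 1 — Angular frequency: ω = 2π·291 = 1828 rad/s.
Step 2 — Transfer function: H(jω) = 1/(1 + jωRC).
Step 3 — Denominator: 1 + jωRC = 1 + j·1828·50.5·2.8e-08 = 1 + j0.002585.
Step 4 — H = 1 - j0.002585.
Step 5 — Magnitude: |H| = 1 (-0.0 dB); phase: φ = -0.1°.

|H| = 1 (-0.0 dB), φ = -0.1°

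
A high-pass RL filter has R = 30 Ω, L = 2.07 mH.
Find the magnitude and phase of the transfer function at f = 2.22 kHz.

Step 1 — Angular frequency: ω = 2π·2220 = 1.395e+04 rad/s.
Step 2 — Transfer function: H(jω) = jωL/(R + jωL).
Step 3 — Numerator jωL = j·28.87; denominator R + jωL = 30 + j28.87.
Step 4 — H = 0.4809 + j0.4996.
Step 5 — Magnitude: |H| = 0.6935 (-3.2 dB); phase: φ = 46.1°.

|H| = 0.6935 (-3.2 dB), φ = 46.1°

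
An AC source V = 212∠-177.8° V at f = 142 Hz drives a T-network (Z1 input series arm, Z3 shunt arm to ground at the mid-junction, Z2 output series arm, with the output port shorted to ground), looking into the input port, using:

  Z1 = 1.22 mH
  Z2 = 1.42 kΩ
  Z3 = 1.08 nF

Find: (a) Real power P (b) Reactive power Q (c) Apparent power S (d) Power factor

Step 1 — Angular frequency: ω = 2π·f = 2π·142 = 892.2 rad/s.
Step 2 — Component impedances:
  Z1: Z = jωL = j·892.2·0.00122 = 0 + j1.088 Ω
  Z2: Z = R = 1420 Ω
  Z3: Z = 1/(jωC) = -j/(ω·C) = 0 - j1.038e+06 Ω
Step 3 — With the output port shorted to ground, the output series arm Z2 runs from the junction to ground; the shunt arm Z3 also runs from the junction to ground. They appear in parallel: Z3 || Z2 = 1420 - j1.943 Ω.
Step 4 — Series with input arm Z1: Z_in = Z1 + (Z3 || Z2) = 1420 - j0.8545 Ω = 1420∠-0.0° Ω.
Step 5 — Source phasor: V = 212∠-177.8° V = -211.8 - j8.138 V.
Step 6 — Current: I = V / Z = -0.1492 - j0.005821 A = 0.1493∠-177.8° A.
Step 7 — Complex power: S = V·I* = 31.65 - j0.01905 VA.
Step 8 — Real power: P = Re(S) = 31.65 W.
Step 9 — Reactive power: Q = Im(S) = -0.01905 VAR.
Step 10 — Apparent power: |S| = 31.65 VA.
Step 11 — Power factor: PF = P/|S| = 1 (leading).

(a) P = 31.65 W  (b) Q = -0.01905 VAR  (c) S = 31.65 VA  (d) PF = 1 (leading)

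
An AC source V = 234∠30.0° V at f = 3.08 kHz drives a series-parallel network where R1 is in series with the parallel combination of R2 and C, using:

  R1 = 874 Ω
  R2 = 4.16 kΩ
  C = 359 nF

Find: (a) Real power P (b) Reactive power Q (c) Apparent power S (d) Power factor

Step 1 — Angular frequency: ω = 2π·f = 2π·3080 = 1.935e+04 rad/s.
Step 2 — Component impedances:
  R1: Z = R = 874 Ω
  R2: Z = R = 4160 Ω
  C: Z = 1/(jωC) = -j/(ω·C) = 0 - j143.9 Ω
Step 3 — Parallel branch: R2 || C = 1/(1/R2 + 1/C) = 4.974 - j143.8 Ω.
Step 4 — Series with R1: Z_total = R1 + (R2 || C) = 879 - j143.8 Ω = 890.7∠-9.3° Ω.
Step 5 — Source phasor: V = 234∠30.0° V = 202.6 + j117 V.
Step 6 — Current: I = V / Z = 0.2033 + j0.1664 A = 0.2627∠39.3° A.
Step 7 — Complex power: S = V·I* = 60.67 - j9.924 VA.
Step 8 — Real power: P = Re(S) = 60.67 W.
Step 9 — Reactive power: Q = Im(S) = -9.924 VAR.
Step 10 — Apparent power: |S| = 61.48 VA.
Step 11 — Power factor: PF = P/|S| = 0.9869 (leading).

(a) P = 60.67 W  (b) Q = -9.924 VAR  (c) S = 61.48 VA  (d) PF = 0.9869 (leading)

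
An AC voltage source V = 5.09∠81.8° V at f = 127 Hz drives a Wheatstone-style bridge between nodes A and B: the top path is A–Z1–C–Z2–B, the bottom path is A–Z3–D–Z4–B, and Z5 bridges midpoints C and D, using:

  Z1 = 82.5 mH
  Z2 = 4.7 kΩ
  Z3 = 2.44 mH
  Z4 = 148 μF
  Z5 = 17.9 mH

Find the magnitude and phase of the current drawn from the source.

Step 1 — Angular frequency: ω = 2π·f = 2π·127 = 798 rad/s.
Step 2 — Component impedances:
  Z1: Z = jωL = j·798·0.0825 = 0 + j65.83 Ω
  Z2: Z = R = 4700 Ω
  Z3: Z = jωL = j·798·0.00244 = 0 + j1.947 Ω
  Z4: Z = 1/(jωC) = -j/(ω·C) = 0 - j8.467 Ω
  Z5: Z = jωL = j·798·0.0179 = 0 + j14.28 Ω
Step 3 — Bridge requires nodal analysis (the Z5 bridge couples midpoints C and D, so the two paths cannot be reduced to a simple series/parallel combination). Setting node B to ground and injecting 1 A at node A, the 3-node admittance system at A, C, D solves to V_A = Z_AB = 0.01406 - j6.567 Ω = 6.567∠-89.9° Ω.
Step 4 — Source phasor: V = 5.09∠81.8° V = 0.726 + j5.038 V.
Step 5 — Ohm's law: I = V / Z_total = (0.726 + j5.038) / (0.01406 - j6.567) = -0.767 + j0.1122 A.
Step 6 — Convert to polar: |I| = 0.7751 A, ∠I = 171.7°.

I = 0.7751∠171.7° A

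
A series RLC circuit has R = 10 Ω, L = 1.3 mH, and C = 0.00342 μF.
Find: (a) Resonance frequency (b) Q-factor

Step 1 — Resonance condition Im(Z)=0 gives ω₀ = 1/√(LC).
Step 2 — ω₀ = 1/√(0.0013·3.42e-09) = 4.743e+05 rad/s.
Step 3 — f₀ = ω₀/(2π) = 7.548e+04 Hz.
Step 4 — Series Q: Q = ω₀L/R = 4.743e+05·0.0013/10 = 61.65.

(a) f₀ = 7.548e+04 Hz  (b) Q = 61.65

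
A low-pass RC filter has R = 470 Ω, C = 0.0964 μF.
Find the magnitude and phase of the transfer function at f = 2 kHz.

Step 1 — Angular frequency: ω = 2π·2000 = 1.257e+04 rad/s.
Step 2 — Transfer function: H(jω) = 1/(1 + jωRC).
Step 3 — Denominator: 1 + jωRC = 1 + j·1.257e+04·470·9.64e-08 = 1 + j0.5694.
Step 4 — H = 0.7552 - j0.43.
Step 5 — Magnitude: |H| = 0.869 (-1.2 dB); phase: φ = -29.7°.

|H| = 0.869 (-1.2 dB), φ = -29.7°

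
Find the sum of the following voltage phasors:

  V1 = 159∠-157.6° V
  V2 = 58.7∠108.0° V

Step 1 — Convert each phasor to rectangular form:
  V1 = 159·(cos(-157.6°) + j·sin(-157.6°)) = -147 - j60.59 V
  V2 = 58.7·(cos(108.0°) + j·sin(108.0°)) = -18.14 + j55.83 V
Step 2 — Sum components: V_total = -165.1 - j4.763 V.
Step 3 — Convert to polar: |V_total| = 165.2 V, ∠V_total = -178.3°.

V_total = 165.2∠-178.3° V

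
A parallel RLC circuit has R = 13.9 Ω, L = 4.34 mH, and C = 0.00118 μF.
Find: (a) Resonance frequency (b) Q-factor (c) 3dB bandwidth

Step 1 — Resonance: ω₀ = 1/√(LC) = 1/√(0.00434·1.18e-09) = 4.419e+05 rad/s.
Step 2 — f₀ = ω₀/(2π) = 7.033e+04 Hz.
Step 3 — Parallel Q: Q = R/(ω₀L) = 13.9/(4.419e+05·0.00434) = 0.007248.
Step 4 — Bandwidth: Δω = ω₀/Q = 6.097e+07 rad/s; BW = Δω/(2π) = 9.703e+06 Hz.

(a) f₀ = 7.033e+04 Hz  (b) Q = 0.007248  (c) BW = 9.703e+06 Hz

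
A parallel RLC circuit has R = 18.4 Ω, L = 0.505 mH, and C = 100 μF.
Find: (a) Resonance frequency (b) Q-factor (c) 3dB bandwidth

Step 1 — Resonance: ω₀ = 1/√(LC) = 1/√(0.000505·0.0001) = 4450 rad/s.
Step 2 — f₀ = ω₀/(2π) = 708.2 Hz.
Step 3 — Parallel Q: Q = R/(ω₀L) = 18.4/(4450·0.000505) = 8.188.
Step 4 — Bandwidth: Δω = ω₀/Q = 543.5 rad/s; BW = Δω/(2π) = 86.5 Hz.

(a) f₀ = 708.2 Hz  (b) Q = 8.188  (c) BW = 86.5 Hz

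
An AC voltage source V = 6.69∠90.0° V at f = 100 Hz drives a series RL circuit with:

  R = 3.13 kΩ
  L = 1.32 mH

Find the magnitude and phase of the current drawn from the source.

Step 1 — Angular frequency: ω = 2π·f = 2π·100 = 628.3 rad/s.
Step 2 — Component impedances:
  R: Z = R = 3130 Ω
  L: Z = jωL = j·628.3·0.00132 = 0 + j0.8294 Ω
Step 3 — Series combination: Z_total = R + L = 3130 + j0.8294 Ω = 3130∠0.0° Ω.
Step 4 — Source phasor: V = 6.69∠90.0° V = 0 + j6.69 V.
Step 5 — Ohm's law: I = V / Z_total = (0 + j6.69) / (3130 + j0.8294) = 5.664e-07 + j0.002137 A.
Step 6 — Convert to polar: |I| = 0.002137 A, ∠I = 90.0°.

I = 0.002137∠90.0° A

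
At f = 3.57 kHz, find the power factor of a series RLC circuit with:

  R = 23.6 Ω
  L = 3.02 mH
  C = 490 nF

Step 1 — Angular frequency: ω = 2π·f = 2π·3570 = 2.243e+04 rad/s.
Step 2 — Component impedances:
  R: Z = R = 23.6 Ω
  L: Z = jωL = j·2.243e+04·0.00302 = 0 + j67.74 Ω
  C: Z = 1/(jωC) = -j/(ω·C) = 0 - j90.98 Ω
Step 3 — Series combination: Z_total = R + L + C = 23.6 - j23.24 Ω = 33.12∠-44.6° Ω.
Step 4 — Power factor: PF = cos(φ) = Re(Z)/|Z| = 23.6/33.122 = 0.7125.
Step 5 — Type: Im(Z) = -23.24 ⇒ leading (phase φ = -44.6°).

PF = 0.7125 (leading, φ = -44.6°)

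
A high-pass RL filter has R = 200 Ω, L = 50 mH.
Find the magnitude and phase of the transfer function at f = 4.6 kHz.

Step 1 — Angular frequency: ω = 2π·4600 = 2.89e+04 rad/s.
Step 2 — Transfer function: H(jω) = jωL/(R + jωL).
Step 3 — Numerator jωL = j·1445; denominator R + jωL = 200 + j1445.
Step 4 — H = 0.9812 + j0.1358.
Step 5 — Magnitude: |H| = 0.9906 (-0.1 dB); phase: φ = 7.9°.

|H| = 0.9906 (-0.1 dB), φ = 7.9°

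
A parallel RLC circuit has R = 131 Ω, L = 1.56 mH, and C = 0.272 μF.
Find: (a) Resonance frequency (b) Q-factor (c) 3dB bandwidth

Step 1 — Resonance: ω₀ = 1/√(LC) = 1/√(0.00156·2.72e-07) = 4.855e+04 rad/s.
Step 2 — f₀ = ω₀/(2π) = 7726 Hz.
Step 3 — Parallel Q: Q = R/(ω₀L) = 131/(4.855e+04·0.00156) = 1.73.
Step 4 — Bandwidth: Δω = ω₀/Q = 2.806e+04 rad/s; BW = Δω/(2π) = 4467 Hz.

(a) f₀ = 7726 Hz  (b) Q = 1.73  (c) BW = 4467 Hz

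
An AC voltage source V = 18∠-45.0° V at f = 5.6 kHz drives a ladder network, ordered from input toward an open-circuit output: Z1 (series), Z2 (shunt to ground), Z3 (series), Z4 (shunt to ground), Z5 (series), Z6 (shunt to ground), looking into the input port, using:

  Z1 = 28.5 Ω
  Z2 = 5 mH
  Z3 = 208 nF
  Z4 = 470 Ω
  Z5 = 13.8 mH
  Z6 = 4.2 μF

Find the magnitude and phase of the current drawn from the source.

Step 1 — Angular frequency: ω = 2π·f = 2π·5600 = 3.519e+04 rad/s.
Step 2 — Component impedances:
  Z1: Z = R = 28.5 Ω
  Z2: Z = jωL = j·3.519e+04·0.005 = 0 + j175.9 Ω
  Z3: Z = 1/(jωC) = -j/(ω·C) = 0 - j136.6 Ω
  Z4: Z = R = 470 Ω
  Z5: Z = jωL = j·3.519e+04·0.0138 = 0 + j485.6 Ω
  Z6: Z = 1/(jωC) = -j/(ω·C) = 0 - j6.767 Ω
Step 3 — Ladder network (open output): work backward from the far end, alternating series and parallel combinations. Z_in = 84.41 + j111.9 Ω = 140.1∠53.0° Ω.
Step 4 — Source phasor: V = 18∠-45.0° V = 12.73 - j12.73 V.
Step 5 — Ohm's law: I = V / Z_total = (12.73 - j12.73) / (84.41 + j111.9) = -0.0178 - j0.1272 A.
Step 6 — Convert to polar: |I| = 0.1284 A, ∠I = -98.0°.

I = 0.1284∠-98.0° A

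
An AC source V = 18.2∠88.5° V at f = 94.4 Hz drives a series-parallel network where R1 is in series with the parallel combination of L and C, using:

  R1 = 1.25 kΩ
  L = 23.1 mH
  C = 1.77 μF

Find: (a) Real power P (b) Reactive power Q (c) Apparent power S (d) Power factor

Step 1 — Angular frequency: ω = 2π·f = 2π·94.4 = 593.1 rad/s.
Step 2 — Component impedances:
  R1: Z = R = 1250 Ω
  L: Z = jωL = j·593.1·0.0231 = 0 + j13.7 Ω
  C: Z = 1/(jωC) = -j/(ω·C) = 0 - j952.5 Ω
Step 3 — Parallel branch: L || C = 1/(1/L + 1/C) = 0 + j13.9 Ω.
Step 4 — Series with R1: Z_total = R1 + (L || C) = 1250 + j13.9 Ω = 1250∠0.6° Ω.
Step 5 — Source phasor: V = 18.2∠88.5° V = 0.4764 + j18.19 V.
Step 6 — Current: I = V / Z = 0.0005429 + j0.01455 A = 0.01456∠87.9° A.
Step 7 — Complex power: S = V·I* = 0.265 + j0.002947 VA.
Step 8 — Real power: P = Re(S) = 0.265 W.
Step 9 — Reactive power: Q = Im(S) = 0.002947 VAR.
Step 10 — Apparent power: |S| = 0.265 VA.
Step 11 — Power factor: PF = P/|S| = 0.9999 (lagging).

(a) P = 0.265 W  (b) Q = 0.002947 VAR  (c) S = 0.265 VA  (d) PF = 0.9999 (lagging)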